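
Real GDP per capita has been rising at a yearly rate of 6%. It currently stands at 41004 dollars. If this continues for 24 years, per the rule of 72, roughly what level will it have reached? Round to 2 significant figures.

Doubling time ≈ 72/6 = 12.00 years.
24 years is 24/12.00 ≈ 2.00 doublings, a factor of 2^2.00 ≈ 4.00.
41004 × 4.00 ≈ 160000 dollars.

about 160000 dollars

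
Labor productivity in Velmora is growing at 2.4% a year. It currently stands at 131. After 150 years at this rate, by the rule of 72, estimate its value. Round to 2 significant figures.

It doubles every 72/2.4 ≈ 30.00 years, so 150 years is 5.00 doublings.
2^5.00 ≈ 32.00; 131 × 32.00 ≈ 4200.

≈ 4200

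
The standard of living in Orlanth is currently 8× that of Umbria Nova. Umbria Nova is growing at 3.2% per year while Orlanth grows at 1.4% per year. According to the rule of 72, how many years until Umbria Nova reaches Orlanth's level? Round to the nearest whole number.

What matters is the difference: 1.8 pp.
Rule of 72 on the gap: the ratio halves every 72/1.8 ≈ 40.00 years.
An 8× gap closes after 3 halvings: 3 × 40.00 ≈ 120 years.

approximately 120 years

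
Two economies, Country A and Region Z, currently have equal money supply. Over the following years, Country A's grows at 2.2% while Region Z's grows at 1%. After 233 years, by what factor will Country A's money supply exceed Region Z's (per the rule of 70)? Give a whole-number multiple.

roughly 16 times

Only the 1.2-point difference matters.
70/1.2 ≈ 58.33 years per doubling of the ratio; 233 years gives 3.99 doublings, so ≈ 16×.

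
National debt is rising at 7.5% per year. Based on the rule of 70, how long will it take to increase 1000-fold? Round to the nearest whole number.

roughly 93 years

Doubling time ≈ 70/7.5 = 9.33 years.
Reaching 1000× takes log₂(1000) ≈ 9.97 doublings.
9.97 × 9.33 ≈ 93 years.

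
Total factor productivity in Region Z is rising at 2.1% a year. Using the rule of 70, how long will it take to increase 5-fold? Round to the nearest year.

around 77 years

One doubling takes 70/2.1 = 33.33 years.
Reaching 5× takes log₂(5) ≈ 2.32 doublings.
2.32 × 33.33 ≈ 77 years.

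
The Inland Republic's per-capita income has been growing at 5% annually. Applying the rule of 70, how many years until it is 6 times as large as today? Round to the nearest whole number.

≈ 36 years

One doubling takes 70/5 = 14.00 years.
Reaching 6× takes log₂(6) ≈ 2.58 doublings.
2.58 × 14.00 ≈ 36 years.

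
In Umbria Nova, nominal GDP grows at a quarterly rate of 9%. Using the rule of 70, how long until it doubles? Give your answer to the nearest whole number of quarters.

At 9%, doubling takes about 70/9 = 7.78 quarters.

approximately 8 quarters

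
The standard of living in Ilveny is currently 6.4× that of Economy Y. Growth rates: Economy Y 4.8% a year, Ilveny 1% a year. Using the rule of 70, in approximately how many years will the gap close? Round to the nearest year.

Economy Y gains on Ilveny at 4.8% − 1% = 3.8 points a year.
At that relative rate the gap halves every 70/3.8 ≈ 18.42 years.
A 6.4× gap takes log₂(6.4) ≈ 2.68 halvings to close: 2.68 × 18.42 ≈ 49 years.

approximately 49 years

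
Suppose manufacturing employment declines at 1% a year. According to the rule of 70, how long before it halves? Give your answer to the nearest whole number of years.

70 years

Halving time ≈ 70 / 1 = 70.00 → 70 years.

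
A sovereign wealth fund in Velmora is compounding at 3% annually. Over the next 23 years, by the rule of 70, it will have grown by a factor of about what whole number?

Doubling time ≈ 70/3 = 23.33 years.
23/23.33 ≈ 1 doubling, so about 2^1 = 2×.

about 2 times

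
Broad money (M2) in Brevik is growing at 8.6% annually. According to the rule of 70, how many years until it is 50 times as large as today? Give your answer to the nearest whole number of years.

One doubling takes 70/8.6 = 8.14 years.
50× is log₂ 50 ≈ 5.64 doublings, so ≈ 5.64 × 8.14 = 46 years.

around 46 years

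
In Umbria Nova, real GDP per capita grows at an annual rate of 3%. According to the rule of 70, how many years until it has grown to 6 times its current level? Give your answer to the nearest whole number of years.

approximately 60 years

Doubling time ≈ 70/3 = 23.33 years.
6× is log₂ 6 ≈ 2.58 doublings, so ≈ 2.58 × 23.33 = 60 years.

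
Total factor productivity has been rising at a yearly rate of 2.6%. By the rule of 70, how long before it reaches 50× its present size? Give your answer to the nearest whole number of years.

roughly 152 years

Doubling time ≈ 70/2.6 = 26.92 years.
50× is log₂ 50 ≈ 5.64 doublings, so ≈ 5.64 × 26.92 = 152 years.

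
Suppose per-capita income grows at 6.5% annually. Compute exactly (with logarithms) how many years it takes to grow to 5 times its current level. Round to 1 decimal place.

t = ln(5) / ln(1 + 0.065) = 1.6094 / 0.062975 ≈ 25.56.

25.6 years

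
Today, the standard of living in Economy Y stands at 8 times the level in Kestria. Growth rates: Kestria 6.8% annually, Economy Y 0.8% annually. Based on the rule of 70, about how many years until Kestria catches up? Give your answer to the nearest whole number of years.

roughly 35 years

Kestria gains on Economy Y at 6.8% − 0.8% = 6 points a year.
At that relative rate the gap halves every 70/6 ≈ 11.67 years.
An 8 times gap closes after 3 halvings: 3 × 11.67 ≈ 35 years.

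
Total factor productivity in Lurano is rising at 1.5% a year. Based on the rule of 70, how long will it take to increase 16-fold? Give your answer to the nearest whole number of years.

≈ 187 years

One doubling takes 70/1.5 = 46.67 years.
16 = 2^4, so 4 doublings → 187 years.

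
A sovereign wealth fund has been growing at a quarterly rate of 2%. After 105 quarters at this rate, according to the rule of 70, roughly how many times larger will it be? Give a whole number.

about 8 times

70/2 ≈ 35.00 quarters per doubling.
105 quarters fits 3 doublings: 2^3 = 8.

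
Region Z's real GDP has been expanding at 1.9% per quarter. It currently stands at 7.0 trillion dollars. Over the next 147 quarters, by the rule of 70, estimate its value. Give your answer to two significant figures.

It doubles every 70/1.9 ≈ 36.84 quarters, so 147 quarters is 3.99 doublings.
2^3.99 ≈ 15.89; 7.0 × 15.89 ≈ 110 trillion dollars.

≈ 110 trillion dollars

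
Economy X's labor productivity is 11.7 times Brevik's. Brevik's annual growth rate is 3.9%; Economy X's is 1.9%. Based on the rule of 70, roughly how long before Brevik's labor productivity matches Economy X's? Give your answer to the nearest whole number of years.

≈ 124 years

What matters is the difference: 2 pp.
Rule of 70 on the gap: the ratio halves every 70/2 ≈ 35.00 years.
An 11.7 times gap takes log₂(11.7) ≈ 3.55 halvings to close: 3.55 × 35.00 ≈ 124 years.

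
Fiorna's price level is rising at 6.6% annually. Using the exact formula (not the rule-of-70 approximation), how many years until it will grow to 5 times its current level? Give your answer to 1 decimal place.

t = ln(5) / ln(1 + 0.066) = 1.6094 / 0.063913 ≈ 25.18.

25.2 years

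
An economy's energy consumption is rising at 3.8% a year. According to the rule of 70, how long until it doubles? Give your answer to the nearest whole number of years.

about 18 years

70/3.8 ≈ 18.42, so it doubles roughly every 18 years.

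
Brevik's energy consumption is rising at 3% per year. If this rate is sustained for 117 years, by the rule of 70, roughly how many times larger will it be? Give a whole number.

about 32 times

Doubling time ≈ 70/3 = 23.33 years.
117/23.33 ≈ 5 doublings, so about 2^5 = 32×.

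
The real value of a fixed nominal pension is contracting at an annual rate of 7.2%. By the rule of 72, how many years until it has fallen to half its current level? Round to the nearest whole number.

about 10 years

Falling at 7.2%, it halves about every 72/7.2 = 10.00 years.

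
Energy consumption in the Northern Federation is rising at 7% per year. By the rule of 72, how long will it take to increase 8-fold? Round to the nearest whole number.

At 7% it doubles every 72/7 ≈ 10.29 years.
Getting to 8× needs 3 doublings: 3 × 10.29 ≈ 31 years.

about 31 years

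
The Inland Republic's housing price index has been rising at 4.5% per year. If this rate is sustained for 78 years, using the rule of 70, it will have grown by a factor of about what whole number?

approximately 32 times

70/4.5 ≈ 15.56 years per doubling.
78 years fits 5 doublings: 2^5 = 32.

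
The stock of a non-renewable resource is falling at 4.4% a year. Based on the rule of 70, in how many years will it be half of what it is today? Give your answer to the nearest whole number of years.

approximately 16 years

Halving time ≈ 70 / 4.4 = 15.91 → 16 years.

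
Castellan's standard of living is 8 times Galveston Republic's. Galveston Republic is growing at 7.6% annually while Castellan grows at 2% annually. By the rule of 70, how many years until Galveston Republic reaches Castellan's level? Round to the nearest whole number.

38 years

Galveston Republic gains on Castellan at 7.6% − 2% = 5.6 points a year.
At that relative rate the gap halves every 70/5.6 ≈ 12.50 years.
An 8 times gap closes after 3 halvings: 3 × 12.50 ≈ 38 years.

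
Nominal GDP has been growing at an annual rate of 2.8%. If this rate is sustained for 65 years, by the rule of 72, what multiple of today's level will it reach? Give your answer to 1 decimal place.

approximately 5.8 times

Doubles every ≈ 25.71 years (72/2.8).
65 years is 2.53 doublings; 2^2.53 ≈ 5.8×.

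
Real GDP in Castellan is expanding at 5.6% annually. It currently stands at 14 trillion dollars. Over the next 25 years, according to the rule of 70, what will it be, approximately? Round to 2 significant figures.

Doubling time ≈ 70/5.6 = 12.50 years.
25 years is 25/12.50 ≈ 2.00 doublings, a factor of 2^2.00 ≈ 4.00.
14 × 4.00 ≈ 56 trillion dollars.

≈ 56 trillion dollars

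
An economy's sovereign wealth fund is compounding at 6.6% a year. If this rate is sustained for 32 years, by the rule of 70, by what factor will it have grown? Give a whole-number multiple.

70/6.6 ≈ 10.61 years per doubling.
32 years fits 3 doublings: 2^3 = 8.

around 8 times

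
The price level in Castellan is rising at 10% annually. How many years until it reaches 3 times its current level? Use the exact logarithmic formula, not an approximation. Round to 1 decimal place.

11.5 years

t = ln(3) / ln(1 + 0.1) = 1.0986 / 0.095310 ≈ 11.53.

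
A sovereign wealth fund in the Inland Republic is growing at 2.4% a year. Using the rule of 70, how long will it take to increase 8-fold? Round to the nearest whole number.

At 2.4% it doubles every 70/2.4 ≈ 29.17 years.
8× is 3 doublings, so 3 × 29.17 ≈ 88 years.

around 88 years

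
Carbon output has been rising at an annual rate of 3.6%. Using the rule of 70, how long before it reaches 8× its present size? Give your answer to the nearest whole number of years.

One doubling takes 70/3.6 = 19.44 years.
Getting to 8× needs 3 doublings: 3 × 19.44 ≈ 58 years.

around 58 years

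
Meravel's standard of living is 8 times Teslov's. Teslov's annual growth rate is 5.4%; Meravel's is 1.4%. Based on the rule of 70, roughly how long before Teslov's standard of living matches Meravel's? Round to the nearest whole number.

The growth-rate gap is 5.4% − 1.4% = 4 percentage points.
So the ratio between them halves every 70/4 ≈ 17.50 years.
An 8 times gap closes after 3 halvings: 3 × 17.50 ≈ 53 years.

roughly 53 years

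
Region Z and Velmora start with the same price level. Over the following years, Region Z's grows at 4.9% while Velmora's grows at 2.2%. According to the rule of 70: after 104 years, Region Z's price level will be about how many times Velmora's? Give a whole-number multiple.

about 16 times

Region Z pulls ahead at 2.7 pp per year, so the ratio doubles every 70/2.7 ≈ 25.93 years.
In 104 years that's 4.01 doublings: 2^4.01 ≈ 16.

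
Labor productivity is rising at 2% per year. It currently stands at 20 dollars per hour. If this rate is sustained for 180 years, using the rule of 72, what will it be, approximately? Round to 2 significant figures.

It doubles every 72/2 ≈ 36.00 years, so 180 years is 5.00 doublings.
2^5.00 ≈ 32.00; 20 × 32.00 ≈ 640 dollars per hour.

around 640 dollars per hour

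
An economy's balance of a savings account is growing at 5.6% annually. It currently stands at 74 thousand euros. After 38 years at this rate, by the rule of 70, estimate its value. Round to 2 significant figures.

around 610 thousand euros

Doubling time ≈ 70/5.6 = 12.50 years.
38 years is 38/12.50 ≈ 3.04 doublings, a factor of 2^3.04 ≈ 8.22.
74 × 8.22 ≈ 610 thousand euros.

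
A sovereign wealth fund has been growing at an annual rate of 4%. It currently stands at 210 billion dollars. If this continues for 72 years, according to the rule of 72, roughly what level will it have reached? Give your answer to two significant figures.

It doubles every 72/4 ≈ 18.00 years, so 72 years is 4.00 doublings.
2^4.00 ≈ 16.00; 210 × 16.00 ≈ 3400 billion dollars.

approximately 3400 billion dollars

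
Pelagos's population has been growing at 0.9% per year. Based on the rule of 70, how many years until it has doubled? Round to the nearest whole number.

approximately 78 years

At 0.9%, doubling takes about 70/0.9 = 77.78 years.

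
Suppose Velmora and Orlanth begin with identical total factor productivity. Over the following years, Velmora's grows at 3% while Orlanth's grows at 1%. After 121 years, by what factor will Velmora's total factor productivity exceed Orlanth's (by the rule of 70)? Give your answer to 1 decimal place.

Rate gap = 3% − 1% = 2 points.
The ratio doubles every 70/2 ≈ 35.00 years.
121/35.00 ≈ 3.46 doublings → ratio ≈ 2^3.46 ≈ 11.0.

about 11.0 times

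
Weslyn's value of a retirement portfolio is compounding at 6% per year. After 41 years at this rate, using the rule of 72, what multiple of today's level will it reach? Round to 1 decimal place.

about 10.7 times

Doubles every ≈ 12.00 years (72/6).
41 years is 3.42 doublings; 2^3.42 ≈ 10.7×.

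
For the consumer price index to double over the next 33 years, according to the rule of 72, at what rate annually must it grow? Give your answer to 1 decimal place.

≈ 2.2%

72 / 33 ≈ 2.18, so about 2.2% annually.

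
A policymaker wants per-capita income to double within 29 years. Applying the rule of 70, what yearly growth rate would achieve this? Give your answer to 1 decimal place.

around 2.4%

70 / 29 ≈ 2.41, so about 2.4% per year.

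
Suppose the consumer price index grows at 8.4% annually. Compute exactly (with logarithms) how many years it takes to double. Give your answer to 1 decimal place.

t = ln(2) / ln(1 + 0.084) = 0.6931 / 0.080658 ≈ 8.59.

8.6 years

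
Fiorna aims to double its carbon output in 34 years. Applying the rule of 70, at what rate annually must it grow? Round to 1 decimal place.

70 / 34 ≈ 2.06, so about 2.1% annually.

roughly 2.1%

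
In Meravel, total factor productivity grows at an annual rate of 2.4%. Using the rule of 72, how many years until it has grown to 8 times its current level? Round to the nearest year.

approximately 90 years

Doubling time ≈ 72/2.4 = 30.00 years.
8 = 2^3, so 3 doublings → 90 years.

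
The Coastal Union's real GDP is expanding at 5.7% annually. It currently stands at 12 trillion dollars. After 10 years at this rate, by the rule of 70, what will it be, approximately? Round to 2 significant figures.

Doubling time ≈ 70/5.7 = 12.28 years.
10 years is 10/12.28 ≈ 0.81 doublings, a factor of 2^0.81 ≈ 1.75.
12 × 1.75 ≈ 21 trillion dollars.

around 21 trillion dollars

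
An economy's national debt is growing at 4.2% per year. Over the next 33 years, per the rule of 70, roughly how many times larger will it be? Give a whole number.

≈ 4 times

At 4.2% one doubling takes ≈ 16.67 years; 33 years is 2 of them, so ×4.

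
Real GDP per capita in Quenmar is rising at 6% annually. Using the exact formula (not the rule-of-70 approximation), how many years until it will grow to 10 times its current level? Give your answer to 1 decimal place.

39.5 years

t = ln(10) / ln(1 + 0.06) = 2.3026 / 0.058269 ≈ 39.52.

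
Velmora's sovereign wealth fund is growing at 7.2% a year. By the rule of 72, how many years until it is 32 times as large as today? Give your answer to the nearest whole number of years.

One doubling takes 72/7.2 = 10.00 years.
32 = 2^5, so 5 doublings → 50 years.

approximately 50 years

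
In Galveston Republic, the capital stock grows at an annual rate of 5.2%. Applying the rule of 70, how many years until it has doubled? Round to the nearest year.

≈ 13 years

At 5.2%, doubling takes about 70/5.2 = 13.46 years.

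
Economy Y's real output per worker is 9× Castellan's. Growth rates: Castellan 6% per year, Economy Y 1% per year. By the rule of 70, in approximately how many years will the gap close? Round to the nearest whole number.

The growth-rate gap is 6% − 1% = 5 percentage points.
So the ratio between them halves every 70/5 ≈ 14.00 years.
A 9× gap takes log₂(9) ≈ 3.17 halvings to close: 3.17 × 14.00 ≈ 44 years.

roughly 44 years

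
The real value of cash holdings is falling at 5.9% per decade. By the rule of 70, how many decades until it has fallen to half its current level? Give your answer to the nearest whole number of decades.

Falling at 5.9%, it halves about every 70/5.9 = 11.86 decades.

12 decades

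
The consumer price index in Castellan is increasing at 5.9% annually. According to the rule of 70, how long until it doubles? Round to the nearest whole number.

around 12 years

At 5.9%, doubling takes about 70/5.9 = 11.86 years.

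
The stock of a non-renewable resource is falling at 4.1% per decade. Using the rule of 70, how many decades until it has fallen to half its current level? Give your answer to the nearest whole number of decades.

The rule works in reverse for decay: 70/4.1 ≈ 17.07 decades to halve.

roughly 17 decades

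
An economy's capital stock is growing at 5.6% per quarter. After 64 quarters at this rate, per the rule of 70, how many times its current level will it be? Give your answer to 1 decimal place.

roughly 34.8 times

Doubling time ≈ 70/5.6 = 12.50 quarters.
64 quarters / 12.50 ≈ 5.12 doublings → factor 2^5.12 ≈ 34.8.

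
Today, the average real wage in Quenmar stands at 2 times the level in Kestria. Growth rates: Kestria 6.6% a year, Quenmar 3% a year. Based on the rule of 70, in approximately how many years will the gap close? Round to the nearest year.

Kestria gains on Quenmar at 6.6% − 3% = 3.6 points a year.
At that relative rate the gap halves every 70/3.6 ≈ 19.44 years.
A 2 times gap closes after 1 halving: 1 × 19.44 ≈ 19 years.

approximately 19 years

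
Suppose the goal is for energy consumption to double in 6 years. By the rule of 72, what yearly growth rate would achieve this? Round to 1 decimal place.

72 / 6 ≈ 12.00, so about 12.0% per year.

roughly 12.0%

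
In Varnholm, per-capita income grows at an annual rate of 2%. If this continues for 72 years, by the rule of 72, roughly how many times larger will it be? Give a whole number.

roughly 4 times

At 2% one doubling takes ≈ 36.00 years; 72 years is 2 of them, so ×4.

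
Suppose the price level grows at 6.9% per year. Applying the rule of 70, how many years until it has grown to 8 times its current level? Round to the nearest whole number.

around 30 years

Doubling time ≈ 70/6.9 = 10.14 years.
8× is 3 doublings, so 3 × 10.14 ≈ 30 years.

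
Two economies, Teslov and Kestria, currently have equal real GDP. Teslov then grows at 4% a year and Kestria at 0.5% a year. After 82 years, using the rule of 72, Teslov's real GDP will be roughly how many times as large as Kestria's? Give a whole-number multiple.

≈ 16 times

Rate gap = 4% − 0.5% = 3.5 points.
The ratio doubles every 72/3.5 ≈ 20.57 years.
82/20.57 ≈ 3.99 doublings → ratio ≈ 2^3.99 ≈ 16.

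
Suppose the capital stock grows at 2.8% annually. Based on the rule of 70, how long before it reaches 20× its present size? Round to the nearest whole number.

108 years

One doubling takes 70/2.8 = 25.00 years.
Reaching 20× takes log₂(20) ≈ 4.32 doublings.
4.32 × 25.00 ≈ 108 years.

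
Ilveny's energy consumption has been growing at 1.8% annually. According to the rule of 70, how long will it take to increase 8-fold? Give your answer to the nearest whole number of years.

about 117 years

At 1.8% it doubles every 70/1.8 ≈ 38.89 years.
8 = 2^3, so 3 doublings → 117 years.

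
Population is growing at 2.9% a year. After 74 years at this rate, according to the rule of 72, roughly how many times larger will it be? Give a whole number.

about 8 times

72/2.9 ≈ 24.83 years per doubling.
74 years fits 3 doublings: 2^3 = 8.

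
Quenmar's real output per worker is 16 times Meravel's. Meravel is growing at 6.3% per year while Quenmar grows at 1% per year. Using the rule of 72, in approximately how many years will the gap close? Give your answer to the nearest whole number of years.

Meravel gains on Quenmar at 6.3% − 1% = 5.3 points a year.
At that relative rate the gap halves every 72/5.3 ≈ 13.58 years.
A 16 times gap closes after 4 halvings: 4 × 13.58 ≈ 54 years.

around 54 years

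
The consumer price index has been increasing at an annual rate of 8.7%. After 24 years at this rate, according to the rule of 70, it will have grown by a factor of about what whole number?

around 8 times

Doubling time ≈ 70/8.7 = 8.05 years.
24/8.05 ≈ 3 doublings, so about 2^3 = 8×.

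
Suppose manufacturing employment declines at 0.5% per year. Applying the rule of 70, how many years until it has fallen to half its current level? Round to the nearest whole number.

Falling at 0.5%, it halves about every 70/0.5 = 140.00 years.

about 140 years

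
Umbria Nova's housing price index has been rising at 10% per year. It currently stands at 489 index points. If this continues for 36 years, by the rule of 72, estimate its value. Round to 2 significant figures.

around 16000 index points

It doubles every 72/10 ≈ 7.20 years, so 36 years is 5.00 doublings.
2^5.00 ≈ 32.00; 489 × 32.00 ≈ 16000 index points.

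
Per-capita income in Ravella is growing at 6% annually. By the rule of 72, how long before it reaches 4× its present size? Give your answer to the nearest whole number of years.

about 24 years

Doubling time ≈ 72/6 = 12.00 years.
4× is 2 doublings, so 2 × 12.00 ≈ 24 years.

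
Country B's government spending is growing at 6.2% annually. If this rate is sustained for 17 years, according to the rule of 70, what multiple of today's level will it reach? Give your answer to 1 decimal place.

around 2.8 times

Doubles every ≈ 11.29 years (70/6.2).
17 years is 1.51 doublings; 2^1.51 ≈ 2.8×.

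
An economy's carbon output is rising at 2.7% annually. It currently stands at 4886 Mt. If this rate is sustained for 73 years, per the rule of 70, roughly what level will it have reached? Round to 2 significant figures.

34000 Mt

It doubles every 70/2.7 ≈ 25.93 years, so 73 years is 2.82 doublings.
2^2.82 ≈ 7.06; 4886 × 7.06 ≈ 34000 Mt.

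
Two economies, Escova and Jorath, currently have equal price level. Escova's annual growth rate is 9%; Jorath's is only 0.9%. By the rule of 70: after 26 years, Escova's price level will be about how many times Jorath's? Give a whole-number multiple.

Only the 8.1-point difference matters.
70/8.1 ≈ 8.64 years per doubling of the ratio; 26 years gives 3.01 doublings, so ≈ 8×.

8 times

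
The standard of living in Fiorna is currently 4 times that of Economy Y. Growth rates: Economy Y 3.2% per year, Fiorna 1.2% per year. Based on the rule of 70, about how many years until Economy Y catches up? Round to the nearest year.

70 years

What matters is the difference: 2 pp.
Rule of 70 on the gap: the ratio halves every 70/2 ≈ 35.00 years.
A 4 times gap closes after 2 halvings: 2 × 35.00 ≈ 70 years.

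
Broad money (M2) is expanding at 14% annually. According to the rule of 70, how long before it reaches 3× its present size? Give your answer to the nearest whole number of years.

≈ 8 years

At 14% it doubles every 70/14 ≈ 5.00 years.
3× is log₂ 3 ≈ 1.58 doublings, so ≈ 1.58 × 5.00 = 8 years.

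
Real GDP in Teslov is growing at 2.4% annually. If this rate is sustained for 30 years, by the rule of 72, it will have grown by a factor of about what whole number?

around 2 times

At 2.4% one doubling takes ≈ 30.00 years; 30 years is 1 of them, so ×2.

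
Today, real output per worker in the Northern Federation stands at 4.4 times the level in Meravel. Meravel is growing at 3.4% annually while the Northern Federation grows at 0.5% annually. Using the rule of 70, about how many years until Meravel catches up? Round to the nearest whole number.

around 52 years

Meravel gains on the Northern Federation at 3.4% − 0.5% = 2.9 points a year.
At that relative rate the gap halves every 70/2.9 ≈ 24.14 years.
A 4.4 times gap takes log₂(4.4) ≈ 2.14 halvings to close: 2.14 × 24.14 ≈ 52 years.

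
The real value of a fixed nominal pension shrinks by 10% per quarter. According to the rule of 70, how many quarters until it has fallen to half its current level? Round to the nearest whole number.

around 7 quarters

Falling at 10%, it halves about every 70/10 = 7.00 quarters.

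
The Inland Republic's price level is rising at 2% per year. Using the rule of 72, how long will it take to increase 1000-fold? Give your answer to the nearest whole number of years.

At 2% it doubles every 72/2 ≈ 36.00 years.
Reaching 1000× takes log₂(1000) ≈ 9.97 doublings.
9.97 × 36.00 ≈ 359 years.

approximately 359 years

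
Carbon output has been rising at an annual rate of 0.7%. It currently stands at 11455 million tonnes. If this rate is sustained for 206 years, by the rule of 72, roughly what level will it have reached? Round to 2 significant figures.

roughly 46000 million tonnes

It doubles every 72/0.7 ≈ 102.86 years, so 206 years is 2.00 doublings.
2^2.00 ≈ 4.00; 11455 × 4.00 ≈ 46000 million tonnes.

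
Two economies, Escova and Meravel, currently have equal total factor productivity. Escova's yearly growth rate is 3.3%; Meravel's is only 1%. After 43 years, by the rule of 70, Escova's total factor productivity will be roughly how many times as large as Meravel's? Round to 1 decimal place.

Only the 2.3-point difference matters.
70/2.3 ≈ 30.43 years per doubling of the ratio; 43 years gives 1.41 doublings, so ≈ 2.7×.

approximately 2.7 times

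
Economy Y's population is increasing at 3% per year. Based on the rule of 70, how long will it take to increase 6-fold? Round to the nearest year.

about 60 years

At 3% it doubles every 70/3 ≈ 23.33 years.
Reaching 6× takes log₂(6) ≈ 2.58 doublings.
2.58 × 23.33 ≈ 60 years.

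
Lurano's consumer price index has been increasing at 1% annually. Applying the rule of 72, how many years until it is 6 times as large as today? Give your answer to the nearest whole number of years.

One doubling takes 72/1 = 72.00 years.
Reaching 6× takes log₂(6) ≈ 2.58 doublings.
2.58 × 72.00 ≈ 186 years.

186 years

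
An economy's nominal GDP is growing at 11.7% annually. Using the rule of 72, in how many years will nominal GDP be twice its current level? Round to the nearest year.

6 years

Doubling time ≈ 72 / 11.7 = 6.15 years.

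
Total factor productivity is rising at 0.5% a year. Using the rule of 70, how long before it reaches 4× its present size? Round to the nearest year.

about 280 years

One doubling takes 70/0.5 = 140.00 years.
Getting to 4× needs 2 doublings: 2 × 140.00 ≈ 280 years.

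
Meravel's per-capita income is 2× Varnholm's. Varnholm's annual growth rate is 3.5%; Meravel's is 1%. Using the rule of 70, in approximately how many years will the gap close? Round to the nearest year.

about 28 years

Varnholm gains on Meravel at 3.5% − 1% = 2.5 points a year.
At that relative rate the gap halves every 70/2.5 ≈ 28.00 years.
A 2× gap closes after 1 halving: 1 × 28.00 ≈ 28 years.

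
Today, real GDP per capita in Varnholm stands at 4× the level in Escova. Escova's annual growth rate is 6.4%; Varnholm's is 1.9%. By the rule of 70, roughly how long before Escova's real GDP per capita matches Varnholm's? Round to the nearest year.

31 years

Escova gains on Varnholm at 6.4% − 1.9% = 4.5 points a year.
At that relative rate the gap halves every 70/4.5 ≈ 15.56 years.
A 4× gap closes after 2 halvings: 2 × 15.56 ≈ 31 years.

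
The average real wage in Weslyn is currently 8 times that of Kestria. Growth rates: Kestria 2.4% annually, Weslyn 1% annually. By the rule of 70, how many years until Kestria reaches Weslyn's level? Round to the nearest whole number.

Kestria gains on Weslyn at 2.4% − 1% = 1.4 points a year.
At that relative rate the gap halves every 70/1.4 ≈ 50.00 years.
An 8 times gap closes after 3 halvings: 3 × 50.00 ≈ 150 years.

≈ 150 years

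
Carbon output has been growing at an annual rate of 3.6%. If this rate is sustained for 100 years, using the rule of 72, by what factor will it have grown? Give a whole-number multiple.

around 32 times

At 3.6% one doubling takes ≈ 20.00 years; 100 years is 5 of them, so ×32.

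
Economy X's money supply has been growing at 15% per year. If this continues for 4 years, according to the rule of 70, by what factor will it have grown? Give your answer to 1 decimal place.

roughly 1.8 times

Doubles every ≈ 4.67 years (70/15).
4 years is 0.86 doublings; 2^0.86 ≈ 1.8×.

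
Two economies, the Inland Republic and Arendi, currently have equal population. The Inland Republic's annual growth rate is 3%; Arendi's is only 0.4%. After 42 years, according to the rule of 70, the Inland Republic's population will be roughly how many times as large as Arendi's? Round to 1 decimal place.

the Inland Republic pulls ahead at 2.6 pp per year, so the ratio doubles every 70/2.6 ≈ 26.92 years.
In 42 years that's 1.56 doublings: 2^1.56 ≈ 2.9.

≈ 2.9 times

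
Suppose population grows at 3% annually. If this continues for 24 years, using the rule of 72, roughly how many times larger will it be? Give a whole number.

roughly 2 times

72/3 ≈ 24.00 years per doubling.
24 years fits 1 doubling: 2^1 = 2.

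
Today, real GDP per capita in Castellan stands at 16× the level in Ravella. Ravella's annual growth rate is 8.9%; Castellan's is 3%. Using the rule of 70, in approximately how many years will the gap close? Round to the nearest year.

47 years

Ravella gains on Castellan at 8.9% − 3% = 5.9 points a year.
At that relative rate the gap halves every 70/5.9 ≈ 11.86 years.
A 16× gap closes after 4 halvings: 4 × 11.86 ≈ 47 years.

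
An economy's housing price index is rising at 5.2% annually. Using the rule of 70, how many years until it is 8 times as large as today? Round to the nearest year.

approximately 40 years

Doubling time ≈ 70/5.2 = 13.46 years.
Getting to 8× needs 3 doublings: 3 × 13.46 ≈ 40 years.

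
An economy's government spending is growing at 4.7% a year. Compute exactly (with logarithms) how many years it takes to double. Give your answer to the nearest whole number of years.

t = ln(2) / ln(1 + 0.047) = 0.6931 / 0.045929 ≈ 15.09.
≈ 15 years.

15 years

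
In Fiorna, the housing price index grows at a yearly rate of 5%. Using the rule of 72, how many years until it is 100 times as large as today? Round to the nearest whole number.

At 5% it doubles every 72/5 ≈ 14.40 years.
100× is log₂ 100 ≈ 6.64 doublings, so ≈ 6.64 × 14.40 = 96 years.

about 96 years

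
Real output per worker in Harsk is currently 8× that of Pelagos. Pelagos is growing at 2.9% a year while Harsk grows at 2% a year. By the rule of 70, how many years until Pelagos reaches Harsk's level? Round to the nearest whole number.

The growth-rate gap is 2.9% − 2% = 0.9 percentage points.
So the ratio between them halves every 70/0.9 ≈ 77.78 years.
An 8× gap closes after 3 halvings: 3 × 77.78 ≈ 233 years.

roughly 233 years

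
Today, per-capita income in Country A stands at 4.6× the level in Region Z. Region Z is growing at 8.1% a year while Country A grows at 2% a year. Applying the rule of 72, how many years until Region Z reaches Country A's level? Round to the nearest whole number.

Region Z gains on Country A at 8.1% − 2% = 6.1 points a year.
At that relative rate the gap halves every 72/6.1 ≈ 11.80 years.
A 4.6× gap takes log₂(4.6) ≈ 2.20 halvings to close: 2.20 × 11.80 ≈ 26 years.

26 years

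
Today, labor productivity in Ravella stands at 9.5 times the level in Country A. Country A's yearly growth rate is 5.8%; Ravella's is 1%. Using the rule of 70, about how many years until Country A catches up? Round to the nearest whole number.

The growth-rate gap is 5.8% − 1% = 4.8 percentage points.
So the ratio between them halves every 70/4.8 ≈ 14.58 years.
A 9.5 times gap takes log₂(9.5) ≈ 3.25 halvings to close: 3.25 × 14.58 ≈ 47 years.

47 years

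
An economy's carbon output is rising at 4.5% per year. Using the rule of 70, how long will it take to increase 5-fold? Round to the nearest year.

One doubling takes 70/4.5 = 15.56 years.
5× is log₂ 5 ≈ 2.32 doublings, so ≈ 2.32 × 15.56 = 36 years.

roughly 36 years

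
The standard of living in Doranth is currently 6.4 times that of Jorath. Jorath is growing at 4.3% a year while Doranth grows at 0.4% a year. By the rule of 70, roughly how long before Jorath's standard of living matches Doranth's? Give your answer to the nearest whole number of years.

The growth-rate gap is 4.3% − 0.4% = 3.9 percentage points.
So the ratio between them halves every 70/3.9 ≈ 17.95 years.
A 6.4 times gap takes log₂(6.4) ≈ 2.68 halvings to close: 2.68 × 17.95 ≈ 48 years.

around 48 years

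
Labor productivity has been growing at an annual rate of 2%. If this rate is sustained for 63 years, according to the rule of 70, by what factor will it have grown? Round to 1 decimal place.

about 3.5 times

Doubling time ≈ 70/2 = 35.00 years.
63 years / 35.00 ≈ 1.80 doublings → factor 2^1.80 ≈ 3.5.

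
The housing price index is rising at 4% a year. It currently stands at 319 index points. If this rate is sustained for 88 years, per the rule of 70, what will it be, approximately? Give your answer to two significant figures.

Doubling time ≈ 70/4 = 17.50 years.
88 years is 88/17.50 ≈ 5.03 doublings, a factor of 2^5.03 ≈ 32.67.
319 × 32.67 ≈ 10000 index points.

roughly 10000 index points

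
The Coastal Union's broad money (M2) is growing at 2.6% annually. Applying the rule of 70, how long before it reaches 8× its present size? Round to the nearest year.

81 years

At 2.6% it doubles every 70/2.6 ≈ 26.92 years.
8 = 2^3, so 3 doublings → 81 years.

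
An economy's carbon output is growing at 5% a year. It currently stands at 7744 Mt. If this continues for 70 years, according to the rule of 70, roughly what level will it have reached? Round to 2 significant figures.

≈ 250000 Mt

Doubling time ≈ 70/5 = 14.00 years.
70 years is 70/14.00 ≈ 5.00 doublings, a factor of 2^5.00 ≈ 32.00.
7744 × 32.00 ≈ 250000 Mt.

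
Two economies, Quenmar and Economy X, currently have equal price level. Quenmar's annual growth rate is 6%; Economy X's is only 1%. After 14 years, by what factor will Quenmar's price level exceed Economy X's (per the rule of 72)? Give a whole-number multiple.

Quenmar pulls ahead at 5 pp per year, so the ratio doubles every 72/5 ≈ 14.40 years.
In 14 years that's 0.97 doublings: 2^0.97 ≈ 2.

approximately 2 times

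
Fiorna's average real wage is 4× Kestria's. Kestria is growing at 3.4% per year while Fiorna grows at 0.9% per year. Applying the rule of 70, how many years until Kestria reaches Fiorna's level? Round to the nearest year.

The growth-rate gap is 3.4% − 0.9% = 2.5 percentage points.
So the ratio between them halves every 70/2.5 ≈ 28.00 years.
A 4× gap closes after 2 halvings: 2 × 28.00 ≈ 56 years.

approximately 56 years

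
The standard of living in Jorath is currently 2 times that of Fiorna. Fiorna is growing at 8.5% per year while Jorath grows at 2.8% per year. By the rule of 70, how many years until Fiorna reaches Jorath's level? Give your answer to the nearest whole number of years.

The growth-rate gap is 8.5% − 2.8% = 5.7 percentage points.
So the ratio between them halves every 70/5.7 ≈ 12.28 years.
A 2 times gap closes after 1 halving: 1 × 12.28 ≈ 12 years.

roughly 12 years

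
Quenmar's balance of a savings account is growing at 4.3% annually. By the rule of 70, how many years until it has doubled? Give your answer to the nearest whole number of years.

16 years

At 4.3%, doubling takes about 70/4.3 = 16.28 years.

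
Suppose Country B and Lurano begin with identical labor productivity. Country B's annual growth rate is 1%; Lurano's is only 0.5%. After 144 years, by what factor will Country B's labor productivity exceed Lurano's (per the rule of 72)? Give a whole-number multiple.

Rate gap = 1% − 0.5% = 0.5 points.
The ratio doubles every 72/0.5 ≈ 144.00 years.
144/144.00 ≈ 1.00 doublings → ratio ≈ 2^1.00 ≈ 2.

around 2 times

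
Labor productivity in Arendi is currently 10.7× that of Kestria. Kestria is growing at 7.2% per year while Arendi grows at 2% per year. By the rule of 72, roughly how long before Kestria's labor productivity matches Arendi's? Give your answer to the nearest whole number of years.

approximately 47 years

Kestria gains on Arendi at 7.2% − 2% = 5.2 points a year.
At that relative rate the gap halves every 72/5.2 ≈ 13.85 years.
A 10.7× gap takes log₂(10.7) ≈ 3.42 halvings to close: 3.42 × 13.85 ≈ 47 years.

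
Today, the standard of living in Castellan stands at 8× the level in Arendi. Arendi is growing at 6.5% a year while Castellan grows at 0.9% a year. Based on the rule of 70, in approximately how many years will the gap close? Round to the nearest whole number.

Arendi gains on Castellan at 6.5% − 0.9% = 5.6 points a year.
At that relative rate the gap halves every 70/5.6 ≈ 12.50 years.
An 8× gap closes after 3 halvings: 3 × 12.50 ≈ 38 years.

38 years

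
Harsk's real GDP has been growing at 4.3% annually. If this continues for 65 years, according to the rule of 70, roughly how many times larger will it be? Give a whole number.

approximately 16 times

At 4.3% one doubling takes ≈ 16.28 years; 65 years is 4 of them, so ×16.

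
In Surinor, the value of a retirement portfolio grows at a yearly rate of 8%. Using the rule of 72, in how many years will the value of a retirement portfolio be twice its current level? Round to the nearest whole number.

about 9 years

Doubling time ≈ 72 / 8 = 9.00 years.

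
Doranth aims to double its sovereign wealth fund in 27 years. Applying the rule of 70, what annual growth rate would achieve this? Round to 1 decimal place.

approximately 2.6%

70 / 27 ≈ 2.59, so about 2.6% a year.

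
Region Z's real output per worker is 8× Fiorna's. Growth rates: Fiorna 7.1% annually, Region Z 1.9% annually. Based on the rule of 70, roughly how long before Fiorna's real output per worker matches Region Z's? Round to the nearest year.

roughly 40 years

The growth-rate gap is 7.1% − 1.9% = 5.2 percentage points.
So the ratio between them halves every 70/5.2 ≈ 13.46 years.
An 8× gap closes after 3 halvings: 3 × 13.46 ≈ 40 years.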